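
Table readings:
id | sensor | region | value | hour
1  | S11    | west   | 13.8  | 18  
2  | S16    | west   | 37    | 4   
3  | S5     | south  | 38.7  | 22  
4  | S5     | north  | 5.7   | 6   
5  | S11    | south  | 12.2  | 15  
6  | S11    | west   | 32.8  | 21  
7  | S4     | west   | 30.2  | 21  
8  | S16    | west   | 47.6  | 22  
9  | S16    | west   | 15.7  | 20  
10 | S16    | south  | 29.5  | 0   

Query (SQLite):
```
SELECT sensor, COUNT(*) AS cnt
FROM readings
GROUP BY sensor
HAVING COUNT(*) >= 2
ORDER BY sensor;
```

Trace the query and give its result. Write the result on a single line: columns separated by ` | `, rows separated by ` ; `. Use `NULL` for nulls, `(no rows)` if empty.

Partition readings by sensor; compute COUNT(*) within each group.
HAVING: keep groups with count ≥ 2.
  S11: ids {1, 5, 6} → COUNT(*)=3
  S16: ids {2, 8, 9, 10} → COUNT(*)=4
  S4: ids {7} → COUNT(*)=1
  S5: ids {3, 4} → COUNT(*)=2

S11 | 3 ; S16 | 4 ; S5 | 2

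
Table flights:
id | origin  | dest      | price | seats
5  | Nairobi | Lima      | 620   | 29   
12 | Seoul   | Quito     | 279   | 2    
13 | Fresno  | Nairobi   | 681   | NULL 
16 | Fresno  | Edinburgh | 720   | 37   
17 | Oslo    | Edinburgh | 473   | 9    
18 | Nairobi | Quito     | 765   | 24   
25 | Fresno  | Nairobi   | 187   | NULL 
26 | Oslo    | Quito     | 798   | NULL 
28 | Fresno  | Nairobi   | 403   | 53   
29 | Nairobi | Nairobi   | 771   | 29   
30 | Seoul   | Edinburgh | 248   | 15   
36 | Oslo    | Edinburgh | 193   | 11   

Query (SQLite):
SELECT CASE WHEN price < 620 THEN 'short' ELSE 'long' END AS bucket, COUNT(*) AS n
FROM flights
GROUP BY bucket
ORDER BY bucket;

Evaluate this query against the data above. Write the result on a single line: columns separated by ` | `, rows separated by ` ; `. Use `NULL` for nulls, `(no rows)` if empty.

Bucket rows by price < 620 → 'short' else 'long'; count each bucket.

long | 6 ; short | 6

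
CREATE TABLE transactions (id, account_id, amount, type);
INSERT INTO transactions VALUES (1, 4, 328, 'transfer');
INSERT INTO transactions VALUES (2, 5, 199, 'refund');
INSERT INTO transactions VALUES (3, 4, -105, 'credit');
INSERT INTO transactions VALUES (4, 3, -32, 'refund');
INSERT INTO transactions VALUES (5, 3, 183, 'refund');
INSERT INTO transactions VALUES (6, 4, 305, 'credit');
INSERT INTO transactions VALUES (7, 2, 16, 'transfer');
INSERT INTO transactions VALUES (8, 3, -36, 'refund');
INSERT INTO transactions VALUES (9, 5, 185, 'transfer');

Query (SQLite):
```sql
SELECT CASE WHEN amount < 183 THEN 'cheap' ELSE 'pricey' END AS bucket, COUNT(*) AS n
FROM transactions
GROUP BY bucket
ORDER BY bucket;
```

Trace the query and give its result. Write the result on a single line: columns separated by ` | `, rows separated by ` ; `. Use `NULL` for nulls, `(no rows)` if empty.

Bucket rows by amount < 183 → 'cheap' else 'pricey'; count each bucket.

cheap | 4 ; pricey | 5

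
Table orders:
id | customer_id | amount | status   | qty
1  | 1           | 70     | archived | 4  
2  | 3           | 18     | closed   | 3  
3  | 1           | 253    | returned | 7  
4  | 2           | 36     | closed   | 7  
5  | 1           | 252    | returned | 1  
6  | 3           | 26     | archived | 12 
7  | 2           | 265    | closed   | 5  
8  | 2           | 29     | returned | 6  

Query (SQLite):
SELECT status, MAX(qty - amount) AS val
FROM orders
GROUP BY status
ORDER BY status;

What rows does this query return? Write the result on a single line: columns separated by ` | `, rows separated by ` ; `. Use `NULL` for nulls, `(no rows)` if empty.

archived | -14 ; closed | -15 ; returned | -23

For each row compute qty - amount.
Group by status; take MAX of the expression per group.
  archived: ids {1, 6} → MAX(qty - amount)=-14
  closed: ids {2, 4, 7} → MAX(qty - amount)=-15
  returned: ids {3, 5, 8} → MAX(qty - amount)=-23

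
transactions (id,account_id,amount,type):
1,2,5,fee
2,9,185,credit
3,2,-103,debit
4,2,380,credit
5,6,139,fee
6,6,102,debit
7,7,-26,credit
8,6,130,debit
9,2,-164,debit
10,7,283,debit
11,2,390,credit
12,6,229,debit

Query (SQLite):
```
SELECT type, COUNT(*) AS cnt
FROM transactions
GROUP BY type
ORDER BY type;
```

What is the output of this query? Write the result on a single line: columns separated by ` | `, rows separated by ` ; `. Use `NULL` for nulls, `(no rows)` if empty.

credit | 4 ; debit | 6 ; fee | 2

Partition transactions by type; compute COUNT(*) within each group.
  credit: ids {2, 4, 7, 11} → COUNT(*)=4
  debit: ids {3, 6, 8, 9, 10, 12} → COUNT(*)=6
  fee: ids {1, 5} → COUNT(*)=2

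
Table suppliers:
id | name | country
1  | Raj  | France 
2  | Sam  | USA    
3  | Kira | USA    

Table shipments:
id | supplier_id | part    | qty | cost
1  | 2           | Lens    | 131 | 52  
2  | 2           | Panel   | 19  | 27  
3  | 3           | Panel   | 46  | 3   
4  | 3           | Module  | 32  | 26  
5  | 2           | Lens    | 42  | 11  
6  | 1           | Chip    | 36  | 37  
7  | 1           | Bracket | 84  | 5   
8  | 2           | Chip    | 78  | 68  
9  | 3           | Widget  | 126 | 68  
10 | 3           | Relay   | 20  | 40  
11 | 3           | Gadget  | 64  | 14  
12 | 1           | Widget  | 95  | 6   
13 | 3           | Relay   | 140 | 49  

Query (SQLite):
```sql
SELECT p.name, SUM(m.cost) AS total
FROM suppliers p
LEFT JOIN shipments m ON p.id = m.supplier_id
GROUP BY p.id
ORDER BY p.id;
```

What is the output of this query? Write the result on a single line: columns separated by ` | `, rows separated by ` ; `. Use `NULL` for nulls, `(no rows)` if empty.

LEFT JOIN keeps every suppliers row; unmatched ones get NULL for shipments columns.
Group by suppliers.id and compute SUM(m.cost). SUM over an all-NULL group is NULL.
  1: ids {6, 7, 12} → SUM(m.cost)=48
  2: ids {1, 2, 5, 8} → SUM(m.cost)=158
  3: ids {3, 4, 9, 10, 11, 13} → SUM(m.cost)=200

Raj | 48 ; Sam | 158 ; Kira | 200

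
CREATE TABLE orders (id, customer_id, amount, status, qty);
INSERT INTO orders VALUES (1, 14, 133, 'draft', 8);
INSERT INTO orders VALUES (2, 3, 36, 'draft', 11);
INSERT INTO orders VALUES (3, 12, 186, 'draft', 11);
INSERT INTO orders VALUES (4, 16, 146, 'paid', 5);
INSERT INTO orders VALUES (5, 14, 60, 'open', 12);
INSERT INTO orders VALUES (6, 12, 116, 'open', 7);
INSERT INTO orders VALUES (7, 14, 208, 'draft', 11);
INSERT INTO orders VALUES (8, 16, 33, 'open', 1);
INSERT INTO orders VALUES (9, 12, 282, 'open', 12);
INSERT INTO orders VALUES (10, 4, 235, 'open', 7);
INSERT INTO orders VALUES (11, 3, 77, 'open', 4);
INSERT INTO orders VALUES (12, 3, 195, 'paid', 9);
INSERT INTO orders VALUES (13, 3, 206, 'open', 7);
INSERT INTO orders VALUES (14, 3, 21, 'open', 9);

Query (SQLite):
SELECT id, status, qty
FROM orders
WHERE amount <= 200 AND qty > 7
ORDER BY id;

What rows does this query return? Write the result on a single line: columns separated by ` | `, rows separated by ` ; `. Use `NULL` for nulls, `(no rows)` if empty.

amount <= 200: ids {1, 2, 3, 4, 5, 6, 8, 11, 12, 14}
qty > 7: ids {1, 2, 3, 5, 7, 9, 12, 14}
Combine with AND.

1 | draft | 8 ; 2 | draft | 11 ; 3 | draft | 11 ; 5 | open | 12 ; 12 | paid | 9 ; 14 | open | 9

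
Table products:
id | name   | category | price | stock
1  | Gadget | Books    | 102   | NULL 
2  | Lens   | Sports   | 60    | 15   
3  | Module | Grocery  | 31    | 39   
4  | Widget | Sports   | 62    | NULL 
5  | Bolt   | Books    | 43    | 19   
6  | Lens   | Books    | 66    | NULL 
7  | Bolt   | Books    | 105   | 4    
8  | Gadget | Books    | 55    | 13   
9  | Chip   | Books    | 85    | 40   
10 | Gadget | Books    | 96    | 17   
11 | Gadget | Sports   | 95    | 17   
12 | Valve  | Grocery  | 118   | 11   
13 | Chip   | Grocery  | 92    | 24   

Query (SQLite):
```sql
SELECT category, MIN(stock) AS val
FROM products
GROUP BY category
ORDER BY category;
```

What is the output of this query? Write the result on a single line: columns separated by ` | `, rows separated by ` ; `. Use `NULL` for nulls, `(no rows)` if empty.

Partition products by category; compute MIN(stock) within each group.
  Books: ids {1, 5, 6, 7, 8, 9, 10} → MIN(stock)=4
  Grocery: ids {3, 12, 13} → MIN(stock)=11
  Sports: ids {2, 4, 11} → MIN(stock)=15

Books | 4 ; Grocery | 11 ; Sports | 15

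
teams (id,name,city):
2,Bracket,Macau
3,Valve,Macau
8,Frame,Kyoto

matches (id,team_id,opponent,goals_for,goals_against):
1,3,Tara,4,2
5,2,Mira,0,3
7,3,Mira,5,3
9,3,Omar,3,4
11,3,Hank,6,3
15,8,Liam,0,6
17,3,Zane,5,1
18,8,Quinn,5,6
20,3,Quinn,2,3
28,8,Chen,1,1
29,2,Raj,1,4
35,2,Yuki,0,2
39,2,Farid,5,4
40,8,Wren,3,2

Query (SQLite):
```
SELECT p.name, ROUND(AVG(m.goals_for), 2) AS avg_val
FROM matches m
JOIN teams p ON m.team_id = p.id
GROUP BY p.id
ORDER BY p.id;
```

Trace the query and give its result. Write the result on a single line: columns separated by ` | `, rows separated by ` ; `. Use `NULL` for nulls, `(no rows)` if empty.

Bracket | 1.5 ; Valve | 4.17 ; Frame | 2.25

Join each matches row to its teams via team_id.
Group joined rows by teams.id; compute ROUND(AVG(m.goals_for), 2) per group.
  2: ids {5, 29, 35, 39} → ROUND(AVG(m.goals_for), 2)=1.5
  3: ids {1, 7, 9, 11, 17, 20} → ROUND(AVG(m.goals_for), 2)=4.17
  8: ids {15, 18, 28, 40} → ROUND(AVG(m.goals_for), 2)=2.25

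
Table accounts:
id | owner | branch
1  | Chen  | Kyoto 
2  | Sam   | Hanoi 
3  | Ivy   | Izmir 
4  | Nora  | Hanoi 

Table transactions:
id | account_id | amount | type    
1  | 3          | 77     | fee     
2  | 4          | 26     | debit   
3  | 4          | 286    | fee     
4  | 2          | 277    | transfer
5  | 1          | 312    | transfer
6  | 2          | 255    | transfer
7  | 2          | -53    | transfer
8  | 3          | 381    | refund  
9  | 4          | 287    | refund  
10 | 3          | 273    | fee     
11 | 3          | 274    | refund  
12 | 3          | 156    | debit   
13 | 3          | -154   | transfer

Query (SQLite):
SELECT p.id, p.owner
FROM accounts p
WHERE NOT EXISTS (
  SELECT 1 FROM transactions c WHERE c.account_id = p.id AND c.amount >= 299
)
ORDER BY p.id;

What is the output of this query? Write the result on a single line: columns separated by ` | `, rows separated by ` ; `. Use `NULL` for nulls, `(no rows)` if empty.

For each accounts row, check whether any transactions with matching account_id has amount >= 299.
Keep rows where that is false.

2 | Sam ; 4 | Nora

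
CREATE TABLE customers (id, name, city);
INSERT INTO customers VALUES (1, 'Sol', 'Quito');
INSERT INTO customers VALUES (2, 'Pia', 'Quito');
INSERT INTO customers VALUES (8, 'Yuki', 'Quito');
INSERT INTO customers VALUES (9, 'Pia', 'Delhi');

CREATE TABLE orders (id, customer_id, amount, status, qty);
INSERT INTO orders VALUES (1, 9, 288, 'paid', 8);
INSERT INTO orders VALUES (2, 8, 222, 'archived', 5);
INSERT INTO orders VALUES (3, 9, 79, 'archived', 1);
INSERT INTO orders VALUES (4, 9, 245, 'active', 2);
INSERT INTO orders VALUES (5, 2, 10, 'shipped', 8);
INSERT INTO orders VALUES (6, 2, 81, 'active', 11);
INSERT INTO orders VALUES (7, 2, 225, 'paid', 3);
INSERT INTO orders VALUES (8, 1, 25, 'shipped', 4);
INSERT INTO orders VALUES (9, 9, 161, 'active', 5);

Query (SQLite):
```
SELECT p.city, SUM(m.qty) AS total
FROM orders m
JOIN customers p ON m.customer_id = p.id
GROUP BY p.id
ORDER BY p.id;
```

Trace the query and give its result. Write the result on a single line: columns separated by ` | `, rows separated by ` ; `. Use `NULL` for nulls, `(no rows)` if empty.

Join each orders row to its customers via customer_id.
Group joined rows by customers.id; compute SUM(m.qty) per group.
  1: ids {8} → SUM(m.qty)=4
  2: ids {5, 6, 7} → SUM(m.qty)=22
  8: ids {2} → SUM(m.qty)=5
  9: ids {1, 3, 4, 9} → SUM(m.qty)=16

Quito | 4 ; Quito | 22 ; Quito | 5 ; Delhi | 16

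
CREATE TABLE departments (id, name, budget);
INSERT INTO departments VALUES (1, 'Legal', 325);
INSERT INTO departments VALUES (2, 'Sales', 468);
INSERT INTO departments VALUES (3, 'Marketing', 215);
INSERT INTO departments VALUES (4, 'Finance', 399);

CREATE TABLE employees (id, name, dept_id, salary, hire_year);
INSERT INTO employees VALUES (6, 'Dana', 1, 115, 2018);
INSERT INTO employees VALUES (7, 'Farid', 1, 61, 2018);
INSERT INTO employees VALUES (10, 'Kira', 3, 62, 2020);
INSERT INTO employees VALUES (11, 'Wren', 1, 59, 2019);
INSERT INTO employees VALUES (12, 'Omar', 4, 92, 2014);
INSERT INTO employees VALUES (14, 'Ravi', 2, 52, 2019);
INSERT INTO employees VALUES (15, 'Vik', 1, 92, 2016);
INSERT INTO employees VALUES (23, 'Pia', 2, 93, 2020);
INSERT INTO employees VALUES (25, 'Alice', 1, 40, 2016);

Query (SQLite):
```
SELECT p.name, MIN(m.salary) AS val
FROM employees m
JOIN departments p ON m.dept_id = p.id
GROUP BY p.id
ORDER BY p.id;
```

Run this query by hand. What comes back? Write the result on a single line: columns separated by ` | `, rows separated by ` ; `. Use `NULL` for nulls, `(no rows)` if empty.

Legal | 40 ; Sales | 52 ; Marketing | 62 ; Finance | 92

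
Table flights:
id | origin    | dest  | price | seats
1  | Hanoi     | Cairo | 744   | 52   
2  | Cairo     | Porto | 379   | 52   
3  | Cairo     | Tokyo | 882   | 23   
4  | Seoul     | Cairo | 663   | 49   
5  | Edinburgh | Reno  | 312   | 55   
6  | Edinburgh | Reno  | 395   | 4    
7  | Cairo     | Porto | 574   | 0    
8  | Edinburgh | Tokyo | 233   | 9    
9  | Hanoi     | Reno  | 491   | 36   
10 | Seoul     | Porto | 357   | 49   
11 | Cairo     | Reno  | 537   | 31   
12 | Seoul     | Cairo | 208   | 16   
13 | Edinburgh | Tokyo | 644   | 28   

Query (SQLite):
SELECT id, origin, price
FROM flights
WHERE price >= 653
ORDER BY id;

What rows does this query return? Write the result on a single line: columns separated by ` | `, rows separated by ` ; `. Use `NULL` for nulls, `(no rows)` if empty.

price >= 653: ids {1, 3, 4}

1 | Hanoi | 744 ; 3 | Cairo | 882 ; 4 | Seoul | 663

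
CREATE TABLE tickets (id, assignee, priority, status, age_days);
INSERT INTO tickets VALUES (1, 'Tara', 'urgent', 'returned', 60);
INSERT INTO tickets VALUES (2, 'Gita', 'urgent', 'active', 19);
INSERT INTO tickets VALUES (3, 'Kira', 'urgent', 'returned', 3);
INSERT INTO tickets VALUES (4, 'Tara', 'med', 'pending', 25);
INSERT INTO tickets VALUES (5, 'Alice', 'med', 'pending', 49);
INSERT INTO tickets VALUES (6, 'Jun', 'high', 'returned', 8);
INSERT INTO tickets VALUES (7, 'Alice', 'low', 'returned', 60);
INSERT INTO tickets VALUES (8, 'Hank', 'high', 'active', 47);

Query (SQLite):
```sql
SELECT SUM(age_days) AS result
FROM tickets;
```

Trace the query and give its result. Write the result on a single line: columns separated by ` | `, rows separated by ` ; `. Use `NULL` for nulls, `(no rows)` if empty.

271

All age_days values: [60, 19, 3, 25, 49, 8, 60, 47].
SUM of non-NULL values = 271.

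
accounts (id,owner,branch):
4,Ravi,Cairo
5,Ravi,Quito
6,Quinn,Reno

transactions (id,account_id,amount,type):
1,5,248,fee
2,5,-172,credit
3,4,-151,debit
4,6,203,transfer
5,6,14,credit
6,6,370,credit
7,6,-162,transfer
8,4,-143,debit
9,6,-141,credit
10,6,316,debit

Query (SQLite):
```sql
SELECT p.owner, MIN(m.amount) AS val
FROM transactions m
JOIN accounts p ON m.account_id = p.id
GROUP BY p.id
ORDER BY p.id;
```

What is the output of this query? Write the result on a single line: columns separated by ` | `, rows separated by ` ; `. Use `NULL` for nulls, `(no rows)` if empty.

Ravi | -151 ; Ravi | -172 ; Quinn | -162

Join each transactions row to its accounts via account_id.
Group joined rows by accounts.id; compute MIN(m.amount) per group.
  4: ids {3, 8} → MIN(m.amount)=-151
  5: ids {1, 2} → MIN(m.amount)=-172
  6: ids {4, 5, 6, 7, 9, 10} → MIN(m.amount)=-162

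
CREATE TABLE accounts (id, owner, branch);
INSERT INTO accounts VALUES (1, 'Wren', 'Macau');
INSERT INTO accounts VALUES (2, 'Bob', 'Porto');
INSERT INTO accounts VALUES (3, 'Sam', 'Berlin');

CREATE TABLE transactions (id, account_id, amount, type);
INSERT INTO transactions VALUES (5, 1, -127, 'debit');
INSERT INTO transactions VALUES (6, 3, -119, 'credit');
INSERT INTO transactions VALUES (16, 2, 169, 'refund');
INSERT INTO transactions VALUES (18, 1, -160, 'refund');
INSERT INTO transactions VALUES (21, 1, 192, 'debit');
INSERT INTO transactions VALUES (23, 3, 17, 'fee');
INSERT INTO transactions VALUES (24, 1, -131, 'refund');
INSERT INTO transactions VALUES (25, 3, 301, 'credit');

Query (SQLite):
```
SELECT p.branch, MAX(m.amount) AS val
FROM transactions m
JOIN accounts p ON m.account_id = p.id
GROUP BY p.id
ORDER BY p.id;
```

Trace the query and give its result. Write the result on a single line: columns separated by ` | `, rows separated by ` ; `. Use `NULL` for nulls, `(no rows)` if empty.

Join each transactions row to its accounts via account_id.
Group joined rows by accounts.id; compute MAX(m.amount) per group.
  1: ids {5, 18, 21, 24} → MAX(m.amount)=192
  2: ids {16} → MAX(m.amount)=169
  3: ids {6, 23, 25} → MAX(m.amount)=301

Macau | 192 ; Porto | 169 ; Berlin | 301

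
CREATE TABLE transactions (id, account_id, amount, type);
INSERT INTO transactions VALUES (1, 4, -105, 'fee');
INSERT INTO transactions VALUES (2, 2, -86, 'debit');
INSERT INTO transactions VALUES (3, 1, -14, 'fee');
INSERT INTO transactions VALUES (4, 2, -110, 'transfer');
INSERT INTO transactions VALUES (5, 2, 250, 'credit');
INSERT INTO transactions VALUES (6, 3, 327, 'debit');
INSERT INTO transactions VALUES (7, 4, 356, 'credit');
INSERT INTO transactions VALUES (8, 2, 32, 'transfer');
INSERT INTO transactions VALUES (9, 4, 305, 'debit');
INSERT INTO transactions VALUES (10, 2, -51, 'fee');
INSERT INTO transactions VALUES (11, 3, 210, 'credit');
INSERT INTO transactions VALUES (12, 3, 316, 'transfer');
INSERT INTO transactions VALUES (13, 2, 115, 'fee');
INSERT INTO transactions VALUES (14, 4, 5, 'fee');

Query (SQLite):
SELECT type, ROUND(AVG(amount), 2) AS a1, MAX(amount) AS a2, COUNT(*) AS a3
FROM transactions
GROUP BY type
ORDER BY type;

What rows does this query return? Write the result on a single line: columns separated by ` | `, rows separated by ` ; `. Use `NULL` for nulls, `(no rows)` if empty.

Group transactions by type.
Per group compute: ROUND(AVG(amount), 2), MAX(amount), COUNT(*).
  credit: ids {5, 7, 11} → ROUND(AVG(amount), 2)=272, MAX(amount)=356, COUNT(*)=3
  debit: ids {2, 6, 9} → ROUND(AVG(amount), 2)=182, MAX(amount)=327, COUNT(*)=3
  fee: ids {1, 3, 10, 13, 14} → ROUND(AVG(amount), 2)=-10, MAX(amount)=115, COUNT(*)=5
  transfer: ids {4, 8, 12} → ROUND(AVG(amount), 2)=79.33, MAX(amount)=316, COUNT(*)=3

credit | 272 | 356 | 3 ; debit | 182 | 327 | 3 ; fee | -10 | 115 | 5 ; transfer | 79.33 | 316 | 3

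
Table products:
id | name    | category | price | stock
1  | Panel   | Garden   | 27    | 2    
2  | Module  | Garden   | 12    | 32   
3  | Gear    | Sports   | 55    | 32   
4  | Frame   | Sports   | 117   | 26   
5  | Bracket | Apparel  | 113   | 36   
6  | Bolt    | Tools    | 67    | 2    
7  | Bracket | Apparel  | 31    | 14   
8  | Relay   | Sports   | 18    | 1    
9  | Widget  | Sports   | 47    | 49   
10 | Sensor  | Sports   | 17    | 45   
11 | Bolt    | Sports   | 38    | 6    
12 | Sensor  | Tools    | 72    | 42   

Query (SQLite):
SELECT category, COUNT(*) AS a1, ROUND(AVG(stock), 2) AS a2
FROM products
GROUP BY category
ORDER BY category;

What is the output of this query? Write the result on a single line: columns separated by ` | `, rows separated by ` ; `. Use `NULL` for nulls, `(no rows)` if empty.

Group products by category.
Per group compute: COUNT(*), ROUND(AVG(stock), 2).
  Apparel: ids {5, 7} → COUNT(*)=2, ROUND(AVG(stock), 2)=25
  Garden: ids {1, 2} → COUNT(*)=2, ROUND(AVG(stock), 2)=17
  Sports: ids {3, 4, 8, 9, 10, 11} → COUNT(*)=6, ROUND(AVG(stock), 2)=26.5
  Tools: ids {6, 12} → COUNT(*)=2, ROUND(AVG(stock), 2)=22

Apparel | 2 | 25 ; Garden | 2 | 17 ; Sports | 6 | 26.5 ; Tools | 2 | 22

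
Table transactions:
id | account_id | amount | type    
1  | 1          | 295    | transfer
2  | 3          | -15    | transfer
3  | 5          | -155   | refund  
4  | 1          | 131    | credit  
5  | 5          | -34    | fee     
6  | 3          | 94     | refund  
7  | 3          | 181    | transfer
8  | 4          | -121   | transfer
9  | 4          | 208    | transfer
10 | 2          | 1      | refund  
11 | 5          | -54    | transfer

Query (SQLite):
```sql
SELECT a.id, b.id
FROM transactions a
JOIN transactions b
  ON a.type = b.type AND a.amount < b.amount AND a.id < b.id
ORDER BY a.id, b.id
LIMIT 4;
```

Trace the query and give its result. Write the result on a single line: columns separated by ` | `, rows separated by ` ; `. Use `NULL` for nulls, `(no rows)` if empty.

Pairs (a,b) with same type, a.amount < b.amount, a.id < b.id.
type groups: credit:{4} fee:{5} refund:{3,6,10} transfer:{1,2,7,8,9,11}
Ordered by (a.id, b.id); first 4.

2 | 7 ; 2 | 9 ; 3 | 6 ; 3 | 10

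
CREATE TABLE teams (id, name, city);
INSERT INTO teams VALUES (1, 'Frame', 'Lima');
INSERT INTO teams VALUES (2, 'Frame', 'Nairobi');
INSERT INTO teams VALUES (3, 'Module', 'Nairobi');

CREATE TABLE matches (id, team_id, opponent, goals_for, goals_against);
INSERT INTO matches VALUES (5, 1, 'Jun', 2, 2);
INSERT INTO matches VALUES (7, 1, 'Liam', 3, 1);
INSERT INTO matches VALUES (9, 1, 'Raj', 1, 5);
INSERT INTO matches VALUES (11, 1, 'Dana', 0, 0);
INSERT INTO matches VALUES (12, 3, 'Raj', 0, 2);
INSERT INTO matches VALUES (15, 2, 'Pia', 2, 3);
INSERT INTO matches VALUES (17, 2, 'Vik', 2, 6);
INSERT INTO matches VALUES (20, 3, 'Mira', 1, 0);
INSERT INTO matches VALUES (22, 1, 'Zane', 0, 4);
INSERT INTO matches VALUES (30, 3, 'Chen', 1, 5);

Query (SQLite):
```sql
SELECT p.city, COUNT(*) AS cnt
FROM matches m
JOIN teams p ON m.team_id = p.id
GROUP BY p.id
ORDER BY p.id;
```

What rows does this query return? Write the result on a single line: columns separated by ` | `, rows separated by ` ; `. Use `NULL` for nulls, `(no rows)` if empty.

Lima | 5 ; Nairobi | 2 ; Nairobi | 3

Join each matches row to its teams via team_id.
Group joined rows by teams.id; compute COUNT(*) per group.
  1: ids {5, 7, 9, 11, 22} → COUNT(*)=5
  2: ids {15, 17} → COUNT(*)=2
  3: ids {12, 20, 30} → COUNT(*)=3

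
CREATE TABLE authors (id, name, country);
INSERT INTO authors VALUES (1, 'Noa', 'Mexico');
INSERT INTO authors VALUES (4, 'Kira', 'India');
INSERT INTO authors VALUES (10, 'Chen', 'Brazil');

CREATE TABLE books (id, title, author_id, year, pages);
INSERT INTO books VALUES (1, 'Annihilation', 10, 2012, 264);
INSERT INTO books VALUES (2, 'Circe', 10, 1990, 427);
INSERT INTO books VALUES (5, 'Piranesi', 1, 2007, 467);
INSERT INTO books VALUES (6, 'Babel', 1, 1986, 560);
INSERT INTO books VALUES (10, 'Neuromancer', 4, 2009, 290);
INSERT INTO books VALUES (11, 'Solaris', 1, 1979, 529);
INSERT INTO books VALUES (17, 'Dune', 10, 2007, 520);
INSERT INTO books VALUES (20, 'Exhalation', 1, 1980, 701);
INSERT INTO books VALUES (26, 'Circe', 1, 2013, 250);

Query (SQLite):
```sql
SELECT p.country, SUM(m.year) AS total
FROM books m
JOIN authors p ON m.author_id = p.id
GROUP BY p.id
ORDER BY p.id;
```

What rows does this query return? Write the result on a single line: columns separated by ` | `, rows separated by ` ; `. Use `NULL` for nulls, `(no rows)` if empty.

Join each books row to its authors via author_id.
Group joined rows by authors.id; compute SUM(m.year) per group.
  1: ids {5, 6, 11, 20, 26} → SUM(m.year)=9965
  4: ids {10} → SUM(m.year)=2009
  10: ids {1, 2, 17} → SUM(m.year)=6009

Mexico | 9965 ; India | 2009 ; Brazil | 6009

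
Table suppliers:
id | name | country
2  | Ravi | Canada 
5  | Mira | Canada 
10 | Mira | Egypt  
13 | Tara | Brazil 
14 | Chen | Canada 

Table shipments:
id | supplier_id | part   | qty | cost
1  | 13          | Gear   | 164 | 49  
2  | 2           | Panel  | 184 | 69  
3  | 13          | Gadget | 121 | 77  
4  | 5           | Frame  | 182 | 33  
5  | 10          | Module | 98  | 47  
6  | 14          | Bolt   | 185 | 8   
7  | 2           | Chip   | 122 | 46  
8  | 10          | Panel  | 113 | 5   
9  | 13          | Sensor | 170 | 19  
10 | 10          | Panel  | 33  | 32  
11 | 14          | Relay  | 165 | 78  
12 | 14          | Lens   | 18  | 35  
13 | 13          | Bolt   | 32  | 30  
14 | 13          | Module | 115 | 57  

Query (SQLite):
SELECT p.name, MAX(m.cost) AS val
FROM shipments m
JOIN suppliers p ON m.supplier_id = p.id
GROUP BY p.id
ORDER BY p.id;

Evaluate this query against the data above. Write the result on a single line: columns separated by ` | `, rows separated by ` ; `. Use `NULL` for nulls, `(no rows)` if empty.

Ravi | 69 ; Mira | 33 ; Mira | 47 ; Tara | 77 ; Chen | 78

Join each shipments row to its suppliers via supplier_id.
Group joined rows by suppliers.id; compute MAX(m.cost) per group.
  2: ids {2, 7} → MAX(m.cost)=69
  5: ids {4} → MAX(m.cost)=33
  10: ids {5, 8, 10} → MAX(m.cost)=47
  13: ids {1, 3, 9, 13, 14} → MAX(m.cost)=77
  14: ids {6, 11, 12} → MAX(m.cost)=78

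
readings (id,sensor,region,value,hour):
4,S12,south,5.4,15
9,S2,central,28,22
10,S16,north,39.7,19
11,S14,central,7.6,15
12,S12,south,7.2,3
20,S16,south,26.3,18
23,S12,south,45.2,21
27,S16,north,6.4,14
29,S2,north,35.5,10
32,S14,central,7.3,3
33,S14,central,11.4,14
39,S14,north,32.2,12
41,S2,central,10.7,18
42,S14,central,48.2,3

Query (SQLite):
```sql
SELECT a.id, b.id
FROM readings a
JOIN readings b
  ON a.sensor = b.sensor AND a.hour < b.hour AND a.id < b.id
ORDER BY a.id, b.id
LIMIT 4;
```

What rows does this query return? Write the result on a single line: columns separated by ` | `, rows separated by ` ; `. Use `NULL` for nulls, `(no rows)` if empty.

Pairs (a,b) with same sensor, a.hour < b.hour, a.id < b.id.
sensor groups: S12:{4,12,23} S14:{11,32,33,39,42} S16:{10,20,27} S2:{9,29,41}
Ordered by (a.id, b.id); first 4.

4 | 23 ; 12 | 23 ; 29 | 41 ; 32 | 33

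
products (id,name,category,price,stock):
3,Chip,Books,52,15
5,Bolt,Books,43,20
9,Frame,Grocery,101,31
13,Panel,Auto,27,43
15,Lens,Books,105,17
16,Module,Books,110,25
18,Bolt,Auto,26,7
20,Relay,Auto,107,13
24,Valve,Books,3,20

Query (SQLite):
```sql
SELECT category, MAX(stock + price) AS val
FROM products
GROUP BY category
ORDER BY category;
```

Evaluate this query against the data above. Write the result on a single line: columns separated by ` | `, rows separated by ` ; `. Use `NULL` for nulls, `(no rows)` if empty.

For each row compute stock + price.
Group by category; take MAX of the expression per group.
  Auto: ids {13, 18, 20} → MAX(stock + price)=120
  Books: ids {3, 5, 15, 16, 24} → MAX(stock + price)=135
  Grocery: ids {9} → MAX(stock + price)=132

Auto | 120 ; Books | 135 ; Grocery | 132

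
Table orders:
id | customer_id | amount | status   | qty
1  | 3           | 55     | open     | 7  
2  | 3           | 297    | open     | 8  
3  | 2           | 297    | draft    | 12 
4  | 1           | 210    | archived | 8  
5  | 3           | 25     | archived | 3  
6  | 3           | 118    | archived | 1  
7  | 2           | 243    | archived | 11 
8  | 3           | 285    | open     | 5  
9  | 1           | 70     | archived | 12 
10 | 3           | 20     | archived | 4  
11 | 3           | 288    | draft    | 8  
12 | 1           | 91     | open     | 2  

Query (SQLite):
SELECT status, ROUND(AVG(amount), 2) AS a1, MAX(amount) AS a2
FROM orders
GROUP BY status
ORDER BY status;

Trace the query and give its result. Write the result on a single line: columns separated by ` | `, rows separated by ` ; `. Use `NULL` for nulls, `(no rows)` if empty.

archived | 114.33 | 243 ; draft | 292.5 | 297 ; open | 182 | 297

Group orders by status.
Per group compute: ROUND(AVG(amount), 2), MAX(amount).
  archived: ids {4, 5, 6, 7, 9, 10} → ROUND(AVG(amount), 2)=114.33, MAX(amount)=243
  draft: ids {3, 11} → ROUND(AVG(amount), 2)=292.5, MAX(amount)=297
  open: ids {1, 2, 8, 12} → ROUND(AVG(amount), 2)=182, MAX(amount)=297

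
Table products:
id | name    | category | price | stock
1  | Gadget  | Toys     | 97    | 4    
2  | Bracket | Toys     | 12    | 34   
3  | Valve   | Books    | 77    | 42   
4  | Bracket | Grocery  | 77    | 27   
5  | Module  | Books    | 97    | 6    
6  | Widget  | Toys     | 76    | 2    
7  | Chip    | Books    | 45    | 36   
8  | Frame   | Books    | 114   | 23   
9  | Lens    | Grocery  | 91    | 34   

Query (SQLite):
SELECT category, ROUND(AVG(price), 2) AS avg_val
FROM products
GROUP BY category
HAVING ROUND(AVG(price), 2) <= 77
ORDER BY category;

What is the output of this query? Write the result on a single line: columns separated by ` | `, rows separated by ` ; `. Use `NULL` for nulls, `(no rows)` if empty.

Partition products by category; compute ROUND(AVG(price), 2) within each group.
HAVING: keep groups where ROUND(AVG(price), 2) <= 77.
  Books: ids {3, 5, 7, 8} → ROUND(AVG(price), 2)=83.25
  Grocery: ids {4, 9} → ROUND(AVG(price), 2)=84
  Toys: ids {1, 2, 6} → ROUND(AVG(price), 2)=61.67

Toys | 61.67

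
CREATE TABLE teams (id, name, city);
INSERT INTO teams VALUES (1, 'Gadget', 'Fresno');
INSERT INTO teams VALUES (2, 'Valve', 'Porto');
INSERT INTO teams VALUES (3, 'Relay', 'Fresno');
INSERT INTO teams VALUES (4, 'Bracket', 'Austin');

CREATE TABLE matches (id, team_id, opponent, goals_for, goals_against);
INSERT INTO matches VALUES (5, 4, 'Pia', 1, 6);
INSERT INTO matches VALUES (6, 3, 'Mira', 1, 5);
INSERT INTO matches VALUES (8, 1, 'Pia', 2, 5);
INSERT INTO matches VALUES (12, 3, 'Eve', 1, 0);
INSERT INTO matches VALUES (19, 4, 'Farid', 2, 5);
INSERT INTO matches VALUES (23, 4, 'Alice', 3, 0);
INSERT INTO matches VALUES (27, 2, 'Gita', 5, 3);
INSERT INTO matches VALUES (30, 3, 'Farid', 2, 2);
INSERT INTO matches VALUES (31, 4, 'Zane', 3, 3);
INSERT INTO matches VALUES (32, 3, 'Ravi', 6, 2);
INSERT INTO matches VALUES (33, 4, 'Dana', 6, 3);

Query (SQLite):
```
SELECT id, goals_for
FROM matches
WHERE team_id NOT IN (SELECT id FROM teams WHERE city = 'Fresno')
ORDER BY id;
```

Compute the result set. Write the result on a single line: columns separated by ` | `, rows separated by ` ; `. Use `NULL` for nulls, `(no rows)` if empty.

Inner query: teams.id where city = 'Fresno'.
Outer: keep matches rows whose team_id is not in that set.
Inner query → {1, 3}

5 | 1 ; 19 | 2 ; 23 | 3 ; 27 | 5 ; 31 | 3 ; 33 | 6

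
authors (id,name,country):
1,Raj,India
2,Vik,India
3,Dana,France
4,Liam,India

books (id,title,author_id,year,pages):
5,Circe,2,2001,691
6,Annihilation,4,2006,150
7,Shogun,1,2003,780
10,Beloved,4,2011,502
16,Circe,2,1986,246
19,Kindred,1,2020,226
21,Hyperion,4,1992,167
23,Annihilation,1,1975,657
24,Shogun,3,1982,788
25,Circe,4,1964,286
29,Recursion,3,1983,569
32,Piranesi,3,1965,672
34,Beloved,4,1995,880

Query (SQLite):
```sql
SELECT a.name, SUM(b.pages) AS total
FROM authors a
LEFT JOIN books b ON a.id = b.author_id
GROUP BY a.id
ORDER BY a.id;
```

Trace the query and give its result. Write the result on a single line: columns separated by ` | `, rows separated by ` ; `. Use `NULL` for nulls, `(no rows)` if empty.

Raj | 1663 ; Vik | 937 ; Dana | 2029 ; Liam | 1985

LEFT JOIN keeps every authors row; unmatched ones get NULL for books columns.
Group by authors.id and compute SUM(b.pages). SUM over an all-NULL group is NULL.
  1: ids {7, 19, 23} → SUM(b.pages)=1663
  2: ids {5, 16} → SUM(b.pages)=937
  3: ids {24, 29, 32} → SUM(b.pages)=2029
  4: ids {6, 10, 21, 25, 34} → SUM(b.pages)=1985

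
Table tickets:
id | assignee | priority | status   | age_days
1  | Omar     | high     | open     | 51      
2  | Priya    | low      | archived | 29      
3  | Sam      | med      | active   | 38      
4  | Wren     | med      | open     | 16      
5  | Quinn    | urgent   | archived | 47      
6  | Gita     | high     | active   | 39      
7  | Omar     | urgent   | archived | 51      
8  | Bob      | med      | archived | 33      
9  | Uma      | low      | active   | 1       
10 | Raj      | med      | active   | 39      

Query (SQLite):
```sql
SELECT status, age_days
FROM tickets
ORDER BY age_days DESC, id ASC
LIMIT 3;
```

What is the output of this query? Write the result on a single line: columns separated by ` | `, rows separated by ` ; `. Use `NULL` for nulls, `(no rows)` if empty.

Sort by age_days desc, tiebreak id asc: (51, id=1), (51, id=7), (47, id=5), (39, id=6), (39, id=10), (38, id=3) …. Take first 3.

open | 51 ; archived | 51 ; archived | 47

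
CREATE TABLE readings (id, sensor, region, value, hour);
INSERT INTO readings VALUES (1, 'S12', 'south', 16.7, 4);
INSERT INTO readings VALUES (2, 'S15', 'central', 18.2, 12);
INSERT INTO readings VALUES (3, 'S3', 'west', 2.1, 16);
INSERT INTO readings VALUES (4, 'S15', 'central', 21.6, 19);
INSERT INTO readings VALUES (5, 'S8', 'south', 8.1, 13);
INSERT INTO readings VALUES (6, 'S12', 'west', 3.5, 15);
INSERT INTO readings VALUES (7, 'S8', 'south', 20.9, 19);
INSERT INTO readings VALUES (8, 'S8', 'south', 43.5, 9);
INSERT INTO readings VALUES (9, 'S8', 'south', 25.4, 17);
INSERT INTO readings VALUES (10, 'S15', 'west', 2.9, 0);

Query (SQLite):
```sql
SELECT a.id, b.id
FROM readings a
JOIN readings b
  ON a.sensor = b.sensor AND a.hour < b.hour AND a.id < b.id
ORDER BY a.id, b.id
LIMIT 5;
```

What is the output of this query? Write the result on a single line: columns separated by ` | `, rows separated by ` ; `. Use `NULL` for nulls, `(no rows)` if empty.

Pairs (a,b) with same sensor, a.hour < b.hour, a.id < b.id.
sensor groups: S12:{1,6} S15:{2,4,10} S3:{3} S8:{5,7,8,9}
Ordered by (a.id, b.id); first 5.

1 | 6 ; 2 | 4 ; 5 | 7 ; 5 | 9 ; 8 | 9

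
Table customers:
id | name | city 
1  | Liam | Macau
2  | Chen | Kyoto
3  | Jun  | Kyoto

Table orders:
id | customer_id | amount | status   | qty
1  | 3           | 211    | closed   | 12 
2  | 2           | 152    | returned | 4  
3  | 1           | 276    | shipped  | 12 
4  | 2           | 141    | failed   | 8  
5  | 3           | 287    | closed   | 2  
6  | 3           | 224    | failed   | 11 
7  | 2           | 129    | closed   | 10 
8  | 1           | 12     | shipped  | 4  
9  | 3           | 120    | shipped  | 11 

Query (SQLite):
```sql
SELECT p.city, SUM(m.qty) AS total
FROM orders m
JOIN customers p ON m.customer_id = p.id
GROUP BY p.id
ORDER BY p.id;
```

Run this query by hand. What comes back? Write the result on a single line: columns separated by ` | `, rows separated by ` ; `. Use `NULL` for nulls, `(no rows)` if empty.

Join each orders row to its customers via customer_id.
Group joined rows by customers.id; compute SUM(m.qty) per group.
  1: ids {3, 8} → SUM(m.qty)=16
  2: ids {2, 4, 7} → SUM(m.qty)=22
  3: ids {1, 5, 6, 9} → SUM(m.qty)=36

Macau | 16 ; Kyoto | 22 ; Kyoto | 36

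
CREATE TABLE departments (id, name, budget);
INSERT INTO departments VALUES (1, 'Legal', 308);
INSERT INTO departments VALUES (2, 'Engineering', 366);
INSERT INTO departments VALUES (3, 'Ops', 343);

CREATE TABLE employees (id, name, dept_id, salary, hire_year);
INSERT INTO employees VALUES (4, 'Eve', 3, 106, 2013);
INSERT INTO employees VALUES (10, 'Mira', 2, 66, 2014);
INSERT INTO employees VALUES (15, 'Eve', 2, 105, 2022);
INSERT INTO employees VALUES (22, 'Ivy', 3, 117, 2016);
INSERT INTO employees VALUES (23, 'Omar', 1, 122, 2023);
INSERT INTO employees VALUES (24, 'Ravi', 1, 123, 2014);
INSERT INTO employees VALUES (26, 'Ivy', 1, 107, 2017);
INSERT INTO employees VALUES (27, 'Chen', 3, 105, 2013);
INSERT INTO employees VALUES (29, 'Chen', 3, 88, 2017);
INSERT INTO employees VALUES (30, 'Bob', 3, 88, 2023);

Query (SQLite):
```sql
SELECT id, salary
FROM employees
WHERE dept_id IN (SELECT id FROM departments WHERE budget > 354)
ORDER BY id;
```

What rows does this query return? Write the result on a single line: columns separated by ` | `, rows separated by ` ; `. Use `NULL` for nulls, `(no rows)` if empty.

Inner query: departments.id where budget > 354.
Outer: keep employees rows whose dept_id is in that set.
Inner query → {2}

10 | 66 ; 15 | 105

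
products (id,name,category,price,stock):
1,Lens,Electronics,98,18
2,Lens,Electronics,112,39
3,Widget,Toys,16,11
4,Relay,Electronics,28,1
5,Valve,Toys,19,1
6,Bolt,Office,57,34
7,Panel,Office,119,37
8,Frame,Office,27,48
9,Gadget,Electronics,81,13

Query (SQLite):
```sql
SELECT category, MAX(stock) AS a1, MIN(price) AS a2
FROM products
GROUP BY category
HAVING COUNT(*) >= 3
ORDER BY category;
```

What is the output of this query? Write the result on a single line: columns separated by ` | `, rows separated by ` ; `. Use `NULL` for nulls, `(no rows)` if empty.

Electronics | 39 | 28 ; Office | 48 | 27

Group products by category.
Per group compute: MAX(stock), MIN(price).
HAVING: drop groups with fewer than 3 rows.
  Electronics: ids {1, 2, 4, 9} → MAX(stock)=39, MIN(price)=28
  Office: ids {6, 7, 8} → MAX(stock)=48, MIN(price)=27
  Toys: ids {3, 5} → MAX(stock)=11, MIN(price)=16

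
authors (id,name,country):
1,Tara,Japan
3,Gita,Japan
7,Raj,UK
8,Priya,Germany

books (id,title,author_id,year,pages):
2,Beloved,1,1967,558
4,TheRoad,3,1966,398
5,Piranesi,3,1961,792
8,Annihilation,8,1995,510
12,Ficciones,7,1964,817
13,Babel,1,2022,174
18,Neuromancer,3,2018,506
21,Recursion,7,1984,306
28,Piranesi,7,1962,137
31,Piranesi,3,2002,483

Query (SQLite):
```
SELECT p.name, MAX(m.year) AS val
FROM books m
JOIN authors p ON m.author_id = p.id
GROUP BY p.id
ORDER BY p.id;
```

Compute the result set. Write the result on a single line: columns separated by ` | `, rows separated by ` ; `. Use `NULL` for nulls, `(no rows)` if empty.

Join each books row to its authors via author_id.
Group joined rows by authors.id; compute MAX(m.year) per group.
  1: ids {2, 13} → MAX(m.year)=2022
  3: ids {4, 5, 18, 31} → MAX(m.year)=2018
  7: ids {12, 21, 28} → MAX(m.year)=1984
  8: ids {8} → MAX(m.year)=1995

Tara | 2022 ; Gita | 2018 ; Raj | 1984 ; Priya | 1995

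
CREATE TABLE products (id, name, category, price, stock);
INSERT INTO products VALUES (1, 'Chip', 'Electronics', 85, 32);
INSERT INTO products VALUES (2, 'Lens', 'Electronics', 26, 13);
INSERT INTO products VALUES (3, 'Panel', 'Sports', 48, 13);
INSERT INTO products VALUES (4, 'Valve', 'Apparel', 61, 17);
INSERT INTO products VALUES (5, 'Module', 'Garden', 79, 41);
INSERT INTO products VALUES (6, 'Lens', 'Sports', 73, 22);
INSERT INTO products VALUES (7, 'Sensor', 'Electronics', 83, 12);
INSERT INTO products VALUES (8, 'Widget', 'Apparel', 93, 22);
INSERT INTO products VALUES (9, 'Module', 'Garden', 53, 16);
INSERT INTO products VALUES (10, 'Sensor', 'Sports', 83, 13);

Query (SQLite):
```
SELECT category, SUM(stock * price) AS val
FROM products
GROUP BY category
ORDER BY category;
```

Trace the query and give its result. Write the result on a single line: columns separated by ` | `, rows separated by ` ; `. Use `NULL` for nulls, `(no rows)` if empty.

For each row compute stock * price.
Group by category; take SUM of the expression per group.
  Apparel: ids {4, 8} → SUM(stock * price)=3083
  Electronics: ids {1, 2, 7} → SUM(stock * price)=4054
  Garden: ids {5, 9} → SUM(stock * price)=4087
  Sports: ids {3, 6, 10} → SUM(stock * price)=3309

Apparel | 3083 ; Electronics | 4054 ; Garden | 4087 ; Sports | 3309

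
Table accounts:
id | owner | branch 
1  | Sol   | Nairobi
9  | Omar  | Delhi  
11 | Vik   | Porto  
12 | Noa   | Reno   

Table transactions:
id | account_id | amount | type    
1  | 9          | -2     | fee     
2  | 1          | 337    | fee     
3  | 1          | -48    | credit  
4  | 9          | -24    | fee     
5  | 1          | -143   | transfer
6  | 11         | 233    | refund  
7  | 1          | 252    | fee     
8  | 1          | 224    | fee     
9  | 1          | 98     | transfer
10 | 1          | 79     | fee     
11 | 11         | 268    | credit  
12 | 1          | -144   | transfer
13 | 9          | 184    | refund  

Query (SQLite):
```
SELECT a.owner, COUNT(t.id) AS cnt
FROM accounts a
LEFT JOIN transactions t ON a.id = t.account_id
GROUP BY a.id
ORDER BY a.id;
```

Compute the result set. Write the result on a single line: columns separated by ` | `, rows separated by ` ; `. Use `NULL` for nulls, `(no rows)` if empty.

LEFT JOIN keeps every accounts row; unmatched ones get NULL for transactions columns.
Group by accounts.id and compute COUNT(t.id). COUNT(col) of an all-NULL group is 0.
  1: ids {2, 3, 5, 7, 8, 9, 10, 12} → COUNT(t.id)=8
  9: ids {1, 4, 13} → COUNT(t.id)=3
  11: ids {6, 11} → COUNT(t.id)=2
  12: ids {—} → COUNT(t.id)=0

Sol | 8 ; Omar | 3 ; Vik | 2 ; Noa | 0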